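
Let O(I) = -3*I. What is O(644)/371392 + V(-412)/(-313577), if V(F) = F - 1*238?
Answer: -13015213/4159285328 ≈ -0.0031292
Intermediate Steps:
V(F) = -238 + F (V(F) = F - 238 = -238 + F)
O(644)/371392 + V(-412)/(-313577) = -3*644/371392 + (-238 - 412)/(-313577) = -1932*1/371392 - 650*(-1/313577) = -69/13264 + 650/313577 = -13015213/4159285328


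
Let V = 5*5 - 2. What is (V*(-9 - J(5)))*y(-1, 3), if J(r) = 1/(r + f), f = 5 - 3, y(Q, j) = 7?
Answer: -1472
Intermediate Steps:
f = 2
J(r) = 1/(2 + r) (J(r) = 1/(r + 2) = 1/(2 + r))
V = 23 (V = 25 - 2 = 23)
(V*(-9 - J(5)))*y(-1, 3) = (23*(-9 - 1/(2 + 5)))*7 = (23*(-9 - 1/7))*7 = (23*(-9 - 1*⅐))*7 = (23*(-9 - ⅐))*7 = (23*(-64/7))*7 = -1472/7*7 = -1472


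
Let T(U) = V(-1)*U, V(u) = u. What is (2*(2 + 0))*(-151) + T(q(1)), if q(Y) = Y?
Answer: -605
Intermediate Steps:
T(U) = -U
(2*(2 + 0))*(-151) + T(q(1)) = (2*(2 + 0))*(-151) - 1*1 = (2*2)*(-151) - 1 = 4*(-151) - 1 = -604 - 1 = -605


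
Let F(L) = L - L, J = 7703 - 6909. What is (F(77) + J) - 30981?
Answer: -30187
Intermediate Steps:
J = 794
F(L) = 0
(F(77) + J) - 30981 = (0 + 794) - 30981 = 794 - 30981 = -30187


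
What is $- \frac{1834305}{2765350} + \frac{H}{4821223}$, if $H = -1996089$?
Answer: $- \frac{2872695634233}{2666473804610} \approx -1.0773$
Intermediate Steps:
$- \frac{1834305}{2765350} + \frac{H}{4821223} = - \frac{1834305}{2765350} - \frac{1996089}{4821223} = \left(-1834305\right) \frac{1}{2765350} - \frac{1996089}{4821223} = - \frac{366861}{553070} - \frac{1996089}{4821223} = - \frac{2872695634233}{2666473804610}$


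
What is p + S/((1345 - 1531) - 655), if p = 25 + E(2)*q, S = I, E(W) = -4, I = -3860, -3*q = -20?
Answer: 7375/2523 ≈ 2.9231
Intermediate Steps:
q = 20/3 (q = -1/3*(-20) = 20/3 ≈ 6.6667)
S = -3860
p = -5/3 (p = 25 - 4*20/3 = 25 - 80/3 = -5/3 ≈ -1.6667)
p + S/((1345 - 1531) - 655) = -5/3 - 3860/((1345 - 1531) - 655) = -5/3 - 3860/(-186 - 655) = -5/3 - 3860/(-841) = -5/3 - 3860*(-1/841) = -5/3 + 3860/841 = 7375/2523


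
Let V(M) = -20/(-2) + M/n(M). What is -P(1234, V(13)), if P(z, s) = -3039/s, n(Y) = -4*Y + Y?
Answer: 9117/29 ≈ 314.38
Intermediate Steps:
n(Y) = -3*Y
V(M) = 29/3 (V(M) = -20/(-2) + M/((-3*M)) = -20*(-1/2) + M*(-1/(3*M)) = 10 - 1/3 = 29/3)
-P(1234, V(13)) = -(-3039)/29/3 = -(-3039)*3/29 = -1*(-9117/29) = 9117/29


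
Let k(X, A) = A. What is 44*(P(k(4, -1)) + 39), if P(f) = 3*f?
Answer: 1584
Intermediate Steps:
44*(P(k(4, -1)) + 39) = 44*(3*(-1) + 39) = 44*(-3 + 39) = 44*36 = 1584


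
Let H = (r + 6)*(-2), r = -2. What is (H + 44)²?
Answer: 1296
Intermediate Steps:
H = -8 (H = (-2 + 6)*(-2) = 4*(-2) = -8)
(H + 44)² = (-8 + 44)² = 36² = 1296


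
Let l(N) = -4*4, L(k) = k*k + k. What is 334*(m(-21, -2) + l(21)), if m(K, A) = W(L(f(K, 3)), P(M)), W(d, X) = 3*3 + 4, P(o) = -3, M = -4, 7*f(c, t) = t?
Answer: -1002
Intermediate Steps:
f(c, t) = t/7
L(k) = k + k**2 (L(k) = k**2 + k = k + k**2)
W(d, X) = 13 (W(d, X) = 9 + 4 = 13)
m(K, A) = 13
l(N) = -16
334*(m(-21, -2) + l(21)) = 334*(13 - 16) = 334*(-3) = -1002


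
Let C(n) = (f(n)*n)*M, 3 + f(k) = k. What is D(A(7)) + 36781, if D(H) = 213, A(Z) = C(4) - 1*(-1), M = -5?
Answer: 36994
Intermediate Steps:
f(k) = -3 + k
C(n) = -5*n*(-3 + n) (C(n) = ((-3 + n)*n)*(-5) = (n*(-3 + n))*(-5) = -5*n*(-3 + n))
A(Z) = -19 (A(Z) = 5*4*(3 - 1*4) - 1*(-1) = 5*4*(3 - 4) + 1 = 5*4*(-1) + 1 = -20 + 1 = -19)
D(A(7)) + 36781 = 213 + 36781 = 36994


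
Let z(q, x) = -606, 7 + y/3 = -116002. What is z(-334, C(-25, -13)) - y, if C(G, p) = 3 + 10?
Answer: 347421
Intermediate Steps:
C(G, p) = 13
y = -348027 (y = -21 + 3*(-116002) = -21 - 348006 = -348027)
z(-334, C(-25, -13)) - y = -606 - 1*(-348027) = -606 + 348027 = 347421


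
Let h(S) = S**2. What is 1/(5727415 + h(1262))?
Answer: 1/7320059 ≈ 1.3661e-7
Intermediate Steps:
1/(5727415 + h(1262)) = 1/(5727415 + 1262**2) = 1/(5727415 + 1592644) = 1/7320059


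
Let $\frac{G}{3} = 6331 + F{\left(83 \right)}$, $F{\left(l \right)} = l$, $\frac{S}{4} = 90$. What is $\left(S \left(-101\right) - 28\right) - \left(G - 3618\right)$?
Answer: $-52012$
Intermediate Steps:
$S = 360$ ($S = 4 \cdot 90 = 360$)
$G = 19242$ ($G = 3 \left(6331 + 83\right) = 3 \cdot 6414 = 19242$)
$\left(S \left(-101\right) - 28\right) - \left(G - 3618\right) = \left(360 \left(-101\right) - 28\right) - \left(19242 - 3618\right) = \left(-36360 - 28\right) - \left(19242 - 3618\right) = -36388 - 15624 = -52012$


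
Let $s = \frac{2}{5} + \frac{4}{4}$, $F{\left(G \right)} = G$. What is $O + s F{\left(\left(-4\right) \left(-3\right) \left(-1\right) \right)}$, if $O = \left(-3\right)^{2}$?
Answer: $- \frac{39}{5} \approx -7.8$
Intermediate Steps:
$O = 9$
$s = \frac{7}{5}$ ($s = 2 \cdot \frac{1}{5} + 4 \cdot \frac{1}{4} = \frac{2}{5} + 1 = \frac{7}{5} \approx 1.4$)
$O + s F{\left(\left(-4\right) \left(-3\right) \left(-1\right) \right)} = 9 + \frac{7 \left(-4\right) \left(-3\right) \left(-1\right)}{5} = 9 + \frac{7 \cdot 12 \left(-1\right)}{5} = 9 + \frac{7}{5} \left(-12\right) = 9 - \frac{84}{5} = - \frac{39}{5}$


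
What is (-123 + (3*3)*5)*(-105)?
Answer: 8190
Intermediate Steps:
(-123 + (3*3)*5)*(-105) = (-123 + 9*5)*(-105) = (-123 + 45)*(-105) = -78*(-105) = 8190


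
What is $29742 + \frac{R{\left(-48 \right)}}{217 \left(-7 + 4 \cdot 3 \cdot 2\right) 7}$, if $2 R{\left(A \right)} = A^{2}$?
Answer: $\frac{768028818}{25823} \approx 29742.0$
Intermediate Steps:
$R{\left(A \right)} = \frac{A^{2}}{2}$
$29742 + \frac{R{\left(-48 \right)}}{217 \left(-7 + 4 \cdot 3 \cdot 2\right) 7} = 29742 + \frac{\frac{1}{2} \left(-48\right)^{2}}{217 \left(-7 + 4 \cdot 3 \cdot 2\right) 7} = 29742 + \frac{\frac{1}{2} \cdot 2304}{217 \left(-7 + 12 \cdot 2\right) 7} = 29742 + \frac{1152}{217 \left(-7 + 24\right) 7} = 29742 + \frac{1152}{217 \cdot 17 \cdot 7} = 29742 + \frac{1152}{217 \cdot 119} = 29742 + \frac{1152}{25823} = \frac{768028818}{25823}$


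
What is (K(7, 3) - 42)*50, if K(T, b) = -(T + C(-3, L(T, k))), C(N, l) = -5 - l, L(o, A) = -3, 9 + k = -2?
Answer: -2350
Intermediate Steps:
k = -11 (k = -9 - 2 = -11)
K(T, b) = 2 - T (K(T, b) = -(T + (-5 - 1*(-3))) = -(T + (-5 + 3)) = -(T - 2) = -(-2 + T) = 2 - T)
(K(7, 3) - 42)*50 = ((2 - 1*7) - 42)*50 = ((2 - 7) - 42)*50 = (-5 - 42)*50 = -47*50 = -2350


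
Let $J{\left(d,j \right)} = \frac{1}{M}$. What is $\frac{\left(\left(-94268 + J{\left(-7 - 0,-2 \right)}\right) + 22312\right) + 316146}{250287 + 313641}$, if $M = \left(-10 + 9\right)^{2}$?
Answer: $\frac{81397}{187976} \approx 0.43302$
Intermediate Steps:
$M = 1$ ($M = \left(-1\right)^{2} = 1$)
$J{\left(d,j \right)} = 1$ ($J{\left(d,j \right)} = 1^{-1} = 1$)
$\frac{\left(\left(-94268 + J{\left(-7 - 0,-2 \right)}\right) + 22312\right) + 316146}{250287 + 313641} = \frac{\left(\left(-94268 + 1\right) + 22312\right) + 316146}{250287 + 313641} = \frac{\left(-94267 + 22312\right) + 316146}{563928} = \left(-71955 + 316146\right) \frac{1}{563928} = 244191 \cdot \frac{1}{563928} = \frac{81397}{187976}$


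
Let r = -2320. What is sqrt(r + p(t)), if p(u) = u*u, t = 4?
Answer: 48*I ≈ 48.0*I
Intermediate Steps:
p(u) = u**2
sqrt(r + p(t)) = sqrt(-2320 + 4**2) = sqrt(-2320 + 16) = sqrt(-2304) = 48*I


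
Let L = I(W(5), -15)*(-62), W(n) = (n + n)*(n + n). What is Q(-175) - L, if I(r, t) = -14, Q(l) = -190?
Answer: -1058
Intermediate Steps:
W(n) = 4*n² (W(n) = (2*n)*(2*n) = 4*n²)
L = 868 (L = -14*(-62) = 868)
Q(-175) - L = -190 - 1*868 = -190 - 868 = -1058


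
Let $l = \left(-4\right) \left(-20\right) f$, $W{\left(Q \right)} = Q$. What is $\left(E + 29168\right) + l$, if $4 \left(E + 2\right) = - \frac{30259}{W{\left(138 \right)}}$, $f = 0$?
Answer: $\frac{16069373}{552} \approx 29111.0$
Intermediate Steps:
$l = 0$ ($l = \left(-4\right) \left(-20\right) 0 = 80 \cdot 0 = 0$)
$E = - \frac{31363}{552}$ ($E = -2 + \frac{\left(-30259\right) \frac{1}{138}}{4} = -2 + \frac{1}{4} \left(- \frac{30259}{138}\right) = -2 - \frac{30259}{552} = - \frac{31363}{552} \approx -56.817$)
$\left(E + 29168\right) + l = \left(- \frac{31363}{552} + 29168\right) + 0 = \frac{16069373}{552} + 0 = \frac{16069373}{552}$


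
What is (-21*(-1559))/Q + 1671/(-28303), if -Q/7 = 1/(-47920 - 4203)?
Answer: 6899684705442/28303 ≈ 2.4378e+8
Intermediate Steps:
Q = 7/52123 (Q = -7/(-47920 - 4203) = -7/(-52123) = -7*(-1/52123) = 7/52123 ≈ 0.00013430)
(-21*(-1559))/Q + 1671/(-28303) = (-21*(-1559))/(7/52123) + 1671/(-28303) = 32739*(52123/7) + 1671*(-1/28303) = 243779271 - 1671/28303 = 6899684705442/28303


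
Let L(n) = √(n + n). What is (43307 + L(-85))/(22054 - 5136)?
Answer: 3937/1538 + I*√170/16918 ≈ 2.5598 + 0.00077068*I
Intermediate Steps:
L(n) = √2*√n (L(n) = √(2*n) = √2*√n)
(43307 + L(-85))/(22054 - 5136) = (43307 + √2*√(-85))/(22054 - 5136) = (43307 + √2*(I*√85))/16918 = (43307 + I*√170)*(1/16918) = 3937/1538 + I*√170/16918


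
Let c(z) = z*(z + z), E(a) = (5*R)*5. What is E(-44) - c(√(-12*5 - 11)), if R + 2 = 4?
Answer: 192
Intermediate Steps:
R = 2 (R = -2 + 4 = 2)
E(a) = 50 (E(a) = (5*2)*5 = 10*5 = 50)
c(z) = 2*z² (c(z) = z*(2*z) = 2*z²)
E(-44) - c(√(-12*5 - 11)) = 50 - 2*(√(-12*5 - 11))² = 50 - 2*(√(-60 - 11))² = 50 - 2*(√(-71))² = 50 - 2*(I*√71)² = 50 - 2*(-71) = 50 - 1*(-142) = 50 + 142 = 192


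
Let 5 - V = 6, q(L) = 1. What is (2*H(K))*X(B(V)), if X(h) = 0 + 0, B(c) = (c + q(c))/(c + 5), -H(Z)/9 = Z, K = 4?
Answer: 0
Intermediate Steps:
H(Z) = -9*Z
V = -1 (V = 5 - 1*6 = 5 - 6 = -1)
B(c) = (1 + c)/(5 + c) (B(c) = (c + 1)/(c + 5) = (1 + c)/(5 + c))
X(h) = 0
(2*H(K))*X(B(V)) = (2*(-9*4))*0 = (2*(-36))*0 = -72*0 = 0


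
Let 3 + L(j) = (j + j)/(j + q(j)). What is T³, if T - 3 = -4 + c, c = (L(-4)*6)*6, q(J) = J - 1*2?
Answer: -64481201/125 ≈ -5.1585e+5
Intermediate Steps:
q(J) = -2 + J (q(J) = J - 2 = -2 + J)
L(j) = -3 + 2*j/(-2 + 2*j) (L(j) = -3 + (j + j)/(j + (-2 + j)) = -3 + (2*j)/(-2 + 2*j) = -3 + 2*j/(-2 + 2*j))
c = -396/5 (c = (((3 - 2*(-4))/(-1 - 4))*6)*6 = (((3 + 8)/(-5))*6)*6 = (-⅕*11*6)*6 = -11/5*6*6 = -66/5*6 = -396/5 ≈ -79.200)
T = -401/5 (T = 3 + (-4 - 396/5) = 3 - 416/5 = -401/5 ≈ -80.200)
T³ = (-401/5)³ = -64481201/125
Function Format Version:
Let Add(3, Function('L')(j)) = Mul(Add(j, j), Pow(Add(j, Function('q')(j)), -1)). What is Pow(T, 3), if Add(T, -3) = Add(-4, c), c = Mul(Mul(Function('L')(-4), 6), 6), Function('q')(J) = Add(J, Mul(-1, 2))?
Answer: Rational(-64481201, 125) ≈ -5.1585e+5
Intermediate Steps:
Function('q')(J) = Add(-2, J) (Function('q')(J) = Add(J, -2) = Add(-2, J))
Function('L')(j) = Add(-3, Mul(2, j, Pow(Add(-2, Mul(2, j)), -1))) (Function('L')(j) = Add(-3, Mul(Add(j, j), Pow(Add(j, Add(-2, j)), -1))) = Add(-3, Mul(Mul(2, j), Pow(Add(-2, Mul(2, j)), -1))) = Add(-3, Mul(2, j, Pow(Add(-2, Mul(2, j)), -1))))
c = Rational(-396, 5) (c = Mul(Mul(Mul(Pow(Add(-1, -4), -1), Add(3, Mul(-2, -4))), 6), 6) = Mul(Mul(Mul(Pow(-5, -1), Add(3, 8)), 6), 6) = Mul(Mul(Mul(Rational(-1, 5), 11), 6), 6) = Mul(Mul(Rational(-11, 5), 6), 6) = Mul(Rational(-66, 5), 6) = Rational(-396, 5) ≈ -79.200)
T = Rational(-401, 5) (T = Add(3, Add(-4, Rational(-396, 5))) = Add(3, Rational(-416, 5)) = Rational(-401, 5) ≈ -80.200)
Pow(T, 3) = Pow(Rational(-401, 5), 3) = Rational(-64481201, 125)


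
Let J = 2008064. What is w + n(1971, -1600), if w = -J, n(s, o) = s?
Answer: -2006093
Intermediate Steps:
w = -2008064 (w = -1*2008064 = -2008064)
w + n(1971, -1600) = -2008064 + 1971 = -2006093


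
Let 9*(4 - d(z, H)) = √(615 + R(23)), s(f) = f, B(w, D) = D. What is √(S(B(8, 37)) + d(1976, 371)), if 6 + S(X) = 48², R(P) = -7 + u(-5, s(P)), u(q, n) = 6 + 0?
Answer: √(20718 - √614)/3 ≈ 47.950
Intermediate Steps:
u(q, n) = 6
R(P) = -1 (R(P) = -7 + 6 = -1)
S(X) = 2298 (S(X) = -6 + 48² = -6 + 2304 = 2298)
d(z, H) = 4 - √614/9 (d(z, H) = 4 - √(615 - 1)/9 = 4 - √614/9)
√(S(B(8, 37)) + d(1976, 371)) = √(2298 + (4 - √614/9)) = √(2302 - √614/9)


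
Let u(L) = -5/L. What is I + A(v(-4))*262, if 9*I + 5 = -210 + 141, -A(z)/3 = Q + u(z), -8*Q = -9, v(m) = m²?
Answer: -46573/72 ≈ -646.85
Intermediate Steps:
Q = 9/8 (Q = -⅛*(-9) = 9/8 ≈ 1.1250)
A(z) = -27/8 + 15/z (A(z) = -3*(9/8 - 5/z) = -27/8 + 15/z)
I = -74/9 (I = -5/9 + (-210 + 141)/9 = -5/9 + (⅑)*(-69) = -5/9 - 23/3 = -74/9 ≈ -8.2222)
I + A(v(-4))*262 = -74/9 + (-27/8 + 15/((-4)²))*262 = -74/9 + (-27/8 + 15/16)*262 = -74/9 - 39/16*262 = -74/9 - 5109/8 = -46573/72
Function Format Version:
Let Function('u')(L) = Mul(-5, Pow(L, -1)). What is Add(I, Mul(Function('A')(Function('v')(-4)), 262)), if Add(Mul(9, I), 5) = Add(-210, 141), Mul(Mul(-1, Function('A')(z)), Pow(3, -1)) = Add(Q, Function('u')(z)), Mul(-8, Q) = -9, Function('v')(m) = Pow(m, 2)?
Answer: Rational(-46573, 72) ≈ -646.85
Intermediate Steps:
Q = Rational(9, 8) (Q = Mul(Rational(-1, 8), -9) = Rational(9, 8) ≈ 1.1250)
Function('A')(z) = Add(Rational(-27, 8), Mul(15, Pow(z, -1))) (Function('A')(z) = Mul(-3, Add(Rational(9, 8), Mul(-5, Pow(z, -1)))) = Add(Rational(-27, 8), Mul(15, Pow(z, -1))))
I = Rational(-74, 9) (I = Add(Rational(-5, 9), Mul(Rational(1, 9), Add(-210, 141))) = Add(Rational(-5, 9), Mul(Rational(1, 9), -69)) = Add(Rational(-5, 9), Rational(-23, 3)) = Rational(-74, 9) ≈ -8.2222)
Add(I, Mul(Function('A')(Function('v')(-4)), 262)) = Add(Rational(-74, 9), Mul(Add(Rational(-27, 8), Mul(15, Pow(Pow(-4, 2), -1))), 262)) = Add(Rational(-74, 9), Mul(Add(Rational(-27, 8), Mul(15, Pow(16, -1))), 262)) = Add(Rational(-74, 9), Mul(Add(Rational(-27, 8), Mul(15, Rational(1, 16))), 262)) = Add(Rational(-74, 9), Mul(Add(Rational(-27, 8), Rational(15, 16)), 262)) = Add(Rational(-74, 9), Mul(Rational(-39, 16), 262)) = Add(Rational(-74, 9), Rational(-5109, 8)) = Rational(-46573, 72)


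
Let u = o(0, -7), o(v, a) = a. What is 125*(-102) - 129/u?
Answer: -89121/7 ≈ -12732.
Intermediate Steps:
u = -7
125*(-102) - 129/u = 125*(-102) - 129/(-7) = -12750 - 129*(-⅐) = -12750 + 129/7 = -89121/7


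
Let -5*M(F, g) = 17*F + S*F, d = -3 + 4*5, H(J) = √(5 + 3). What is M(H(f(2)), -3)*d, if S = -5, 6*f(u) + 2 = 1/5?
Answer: -408*√2/5 ≈ -115.40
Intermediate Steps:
f(u) = -3/10 (f(u) = -⅓ + (1/5)/6 = -⅓ + (1*(⅕))/6 = -⅓ + (⅙)*(⅕) = -⅓ + 1/30 = -3/10)
H(J) = 2*√2 (H(J) = √8 = 2*√2)
d = 17 (d = -3 + 20 = 17)
M(F, g) = -12*F/5 (M(F, g) = -(17*F - 5*F)/5 = -12*F/5)
M(H(f(2)), -3)*d = -24*√2/5*17 = -408*√2/5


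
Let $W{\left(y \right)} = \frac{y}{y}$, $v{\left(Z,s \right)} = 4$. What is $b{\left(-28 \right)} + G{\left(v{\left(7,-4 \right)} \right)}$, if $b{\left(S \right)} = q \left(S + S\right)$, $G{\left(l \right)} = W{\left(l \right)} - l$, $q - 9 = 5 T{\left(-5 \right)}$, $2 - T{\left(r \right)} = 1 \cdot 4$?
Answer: $53$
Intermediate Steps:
$T{\left(r \right)} = -2$ ($T{\left(r \right)} = 2 - 1 \cdot 4 = 2 - 4 = -2$)
$W{\left(y \right)} = 1$
$q = -1$ ($q = 9 + 5 \left(-2\right) = 9 - 10 = -1$)
$G{\left(l \right)} = 1 - l$
$b{\left(S \right)} = - 2 S$ ($b{\left(S \right)} = - (S + S) = - 2 S$)
$b{\left(-28 \right)} + G{\left(v{\left(7,-4 \right)} \right)} = \left(-2\right) \left(-28\right) + \left(1 - 4\right) = 56 + \left(1 - 4\right) = 56 - 3 = 53$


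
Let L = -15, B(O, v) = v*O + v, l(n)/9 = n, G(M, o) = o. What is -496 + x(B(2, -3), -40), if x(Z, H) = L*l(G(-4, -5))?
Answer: 179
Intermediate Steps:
l(n) = 9*n
B(O, v) = v + O*v (B(O, v) = O*v + v = v + O*v)
x(Z, H) = 675 (x(Z, H) = -135*(-5) = -15*(-45) = 675)
-496 + x(B(2, -3), -40) = -496 + 675 = 179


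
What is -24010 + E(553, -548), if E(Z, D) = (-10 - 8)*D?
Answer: -14146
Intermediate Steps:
E(Z, D) = -18*D
-24010 + E(553, -548) = -24010 - 18*(-548) = -24010 + 9864 = -14146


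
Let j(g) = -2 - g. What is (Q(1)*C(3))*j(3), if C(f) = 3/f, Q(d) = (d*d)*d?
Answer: -5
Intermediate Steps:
Q(d) = d³ (Q(d) = d²*d = d³)
(Q(1)*C(3))*j(3) = (1³*(3/3))*(-2 - 1*3) = (1*(3*(⅓)))*(-2 - 3) = (1*1)*(-5) = 1*(-5) = -5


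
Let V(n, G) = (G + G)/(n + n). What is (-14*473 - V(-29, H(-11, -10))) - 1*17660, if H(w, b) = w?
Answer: -704189/29 ≈ -24282.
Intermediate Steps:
V(n, G) = G/n (V(n, G) = (2*G)/((2*n)) = (2*G)*(1/(2*n)) = G/n)
(-14*473 - V(-29, H(-11, -10))) - 1*17660 = (-14*473 - (-11)/(-29)) - 1*17660 = (-6622 - (-11)*(-1)/29) - 17660 = (-6622 - 1*11/29) - 17660 = (-6622 - 11/29) - 17660 = -192049/29 - 17660 = -704189/29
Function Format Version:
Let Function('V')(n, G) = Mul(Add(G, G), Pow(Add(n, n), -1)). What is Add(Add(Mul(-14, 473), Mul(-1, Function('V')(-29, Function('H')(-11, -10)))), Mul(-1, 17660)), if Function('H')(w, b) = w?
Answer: Rational(-704189, 29) ≈ -24282.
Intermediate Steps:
Function('V')(n, G) = Mul(G, Pow(n, -1)) (Function('V')(n, G) = Mul(Mul(2, G), Pow(Mul(2, n), -1)) = Mul(Mul(2, G), Mul(Rational(1, 2), Pow(n, -1))) = Mul(G, Pow(n, -1)))
Add(Add(Mul(-14, 473), Mul(-1, Function('V')(-29, Function('H')(-11, -10)))), Mul(-1, 17660)) = Add(Add(Mul(-14, 473), Mul(-1, Mul(-11, Pow(-29, -1)))), Mul(-1, 17660)) = Add(Add(-6622, Mul(-1, Mul(-11, Rational(-1, 29)))), -17660) = Add(Add(-6622, Mul(-1, Rational(11, 29))), -17660) = Add(Add(-6622, Rational(-11, 29)), -17660) = Add(Rational(-192049, 29), -17660) = Rational(-704189, 29)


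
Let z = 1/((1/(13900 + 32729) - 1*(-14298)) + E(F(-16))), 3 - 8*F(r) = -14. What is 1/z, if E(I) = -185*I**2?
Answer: 40175872867/2984256 ≈ 13463.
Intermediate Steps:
F(r) = 17/8 (F(r) = 3/8 - 1/8*(-14) = 3/8 + 7/4 = 17/8)
z = 2984256/40175872867 (z = 1/((1/(13900 + 32729) - 1*(-14298)) - 185*(17/8)**2) = 1/((1/46629 + 14298) - 185*289/64) = 1/((1/46629 + 14298) - 53465/64) = 1/(666701443/46629 - 53465/64) = 1/(40175872867/2984256) = 2984256/40175872867 ≈ 7.4280e-5)
1/z = 1/(2984256/40175872867) = 40175872867/2984256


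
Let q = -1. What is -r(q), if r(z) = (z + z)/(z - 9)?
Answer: -⅕ ≈ -0.20000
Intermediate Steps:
r(z) = 2*z/(-9 + z) (r(z) = (2*z)/(-9 + z) = 2*z/(-9 + z))
-r(q) = -2*(-1)/(-9 - 1) = -2*(-1)/(-10) = -2*(-1)*(-1)/10 = -1*⅕ = -⅕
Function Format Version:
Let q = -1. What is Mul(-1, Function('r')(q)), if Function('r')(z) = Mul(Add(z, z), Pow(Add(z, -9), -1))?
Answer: Rational(-1, 5) ≈ -0.20000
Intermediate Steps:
Function('r')(z) = Mul(2, z, Pow(Add(-9, z), -1)) (Function('r')(z) = Mul(Mul(2, z), Pow(Add(-9, z), -1)) = Mul(2, z, Pow(Add(-9, z), -1)))
Mul(-1, Function('r')(q)) = Mul(-1, Mul(2, -1, Pow(Add(-9, -1), -1))) = Mul(-1, Mul(2, -1, Pow(-10, -1))) = Mul(-1, Mul(2, -1, Rational(-1, 10))) = Mul(-1, Rational(1, 5)) = Rational(-1, 5)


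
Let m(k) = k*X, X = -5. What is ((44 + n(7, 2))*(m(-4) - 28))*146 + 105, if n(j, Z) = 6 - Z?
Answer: -55959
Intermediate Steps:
m(k) = -5*k (m(k) = k*(-5) = -5*k)
((44 + n(7, 2))*(m(-4) - 28))*146 + 105 = ((44 + (6 - 1*2))*(-5*(-4) - 28))*146 + 105 = ((44 + (6 - 2))*(20 - 28))*146 + 105 = ((44 + 4)*(-8))*146 + 105 = (48*(-8))*146 + 105 = -384*146 + 105 = -56064 + 105 = -55959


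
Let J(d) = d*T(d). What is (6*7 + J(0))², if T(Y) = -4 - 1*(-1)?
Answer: 1764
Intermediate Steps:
T(Y) = -3 (T(Y) = -4 + 1 = -3)
J(d) = -3*d (J(d) = d*(-3) = -3*d)
(6*7 + J(0))² = (6*7 - 3*0)² = (42 + 0)² = 42² = 1764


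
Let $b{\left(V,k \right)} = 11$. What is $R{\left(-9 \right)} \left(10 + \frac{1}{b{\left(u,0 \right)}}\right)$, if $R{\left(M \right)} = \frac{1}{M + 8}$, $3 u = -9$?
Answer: $- \frac{111}{11} \approx -10.091$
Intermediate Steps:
$u = -3$ ($u = \frac{1}{3} \left(-9\right) = -3$)
$R{\left(M \right)} = \frac{1}{8 + M}$
$R{\left(-9 \right)} \left(10 + \frac{1}{b{\left(u,0 \right)}}\right) = \frac{10 + \frac{1}{11}}{8 - 9} = \frac{10 + \frac{1}{11}}{-1} = \left(-1\right) \frac{111}{11} = - \frac{111}{11}$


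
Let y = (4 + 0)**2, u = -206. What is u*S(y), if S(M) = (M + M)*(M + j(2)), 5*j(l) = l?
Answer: -540544/5 ≈ -1.0811e+5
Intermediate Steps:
j(l) = l/5
y = 16 (y = 4**2 = 16)
S(M) = 2*M*(2/5 + M) (S(M) = (M + M)*(M + (1/5)*2) = (2*M)*(M + 2/5) = (2*M)*(2/5 + M) = 2*M*(2/5 + M))
u*S(y) = -412*16*(2 + 5*16)/5 = -412*16*(2 + 80)/5 = -412*16*82/5 = -206*2624/5 = -540544/5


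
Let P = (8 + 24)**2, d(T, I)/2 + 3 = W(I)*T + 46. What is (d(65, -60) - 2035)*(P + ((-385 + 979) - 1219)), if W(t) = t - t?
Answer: -777651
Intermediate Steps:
W(t) = 0
d(T, I) = 86 (d(T, I) = -6 + 2*(0*T + 46) = -6 + 2*(0 + 46) = -6 + 2*46 = -6 + 92 = 86)
P = 1024 (P = 32**2 = 1024)
(d(65, -60) - 2035)*(P + ((-385 + 979) - 1219)) = (86 - 2035)*(1024 + ((-385 + 979) - 1219)) = -1949*(1024 + (594 - 1219)) = -1949*(1024 - 625) = -1949*399 = -777651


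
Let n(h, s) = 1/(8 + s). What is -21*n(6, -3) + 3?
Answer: -6/5 ≈ -1.2000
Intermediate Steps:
-21*n(6, -3) + 3 = -21/(8 - 3) + 3 = -21/5 + 3 = -6/5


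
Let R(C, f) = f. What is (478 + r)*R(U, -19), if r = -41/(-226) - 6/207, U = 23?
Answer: -141669871/15594 ≈ -9084.9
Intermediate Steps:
r = 2377/15594 (r = -41*(-1/226) - 6*1/207 = 41/226 - 2/69 = 2377/15594 ≈ 0.15243)
(478 + r)*R(U, -19) = (478 + 2377/15594)*(-19) = (7456309/15594)*(-19) = -141669871/15594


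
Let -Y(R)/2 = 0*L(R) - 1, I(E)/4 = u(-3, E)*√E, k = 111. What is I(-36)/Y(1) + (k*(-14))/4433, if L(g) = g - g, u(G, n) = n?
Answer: -1554/4433 - 432*I ≈ -0.35055 - 432.0*I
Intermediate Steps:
L(g) = 0
I(E) = 4*E^(3/2) (I(E) = 4*(E*√E) = 4*E^(3/2))
Y(R) = 2 (Y(R) = -2*(0*0 - 1) = -2*(0 - 1) = -2*(-1) = 2)
I(-36)/Y(1) + (k*(-14))/4433 = (4*(-36)^(3/2))/2 + (111*(-14))/4433 = (4*(-216*I))*(½) - 1554*1/4433 = -864*I*(½) - 1554/4433 = -432*I - 1554/4433 = -1554/4433 - 432*I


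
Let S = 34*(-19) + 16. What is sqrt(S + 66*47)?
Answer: 2*sqrt(618) ≈ 49.719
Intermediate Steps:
S = -630 (S = -646 + 16 = -630)
sqrt(S + 66*47) = sqrt(-630 + 66*47) = sqrt(-630 + 3102) = sqrt(2472) = 2*sqrt(618)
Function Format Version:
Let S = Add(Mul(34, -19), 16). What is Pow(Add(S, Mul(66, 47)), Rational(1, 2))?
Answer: Mul(2, Pow(618, Rational(1, 2))) ≈ 49.719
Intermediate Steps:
S = -630 (S = Add(-646, 16) = -630)
Pow(Add(S, Mul(66, 47)), Rational(1, 2)) = Pow(Add(-630, Mul(66, 47)), Rational(1, 2)) = Pow(Add(-630, 3102), Rational(1, 2)) = Pow(2472, Rational(1, 2)) = Mul(2, Pow(618, Rational(1, 2)))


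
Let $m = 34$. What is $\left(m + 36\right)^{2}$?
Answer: $4900$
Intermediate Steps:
$\left(m + 36\right)^{2} = \left(34 + 36\right)^{2} = 70^{2} = 4900$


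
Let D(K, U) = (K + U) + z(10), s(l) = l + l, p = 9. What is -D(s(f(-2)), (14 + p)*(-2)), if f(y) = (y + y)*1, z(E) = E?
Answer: 44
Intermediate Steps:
f(y) = 2*y (f(y) = (2*y)*1 = 2*y)
s(l) = 2*l
D(K, U) = 10 + K + U (D(K, U) = (K + U) + 10 = 10 + K + U)
-D(s(f(-2)), (14 + p)*(-2)) = -(10 + 2*(2*(-2)) + (14 + 9)*(-2)) = -(10 + 2*(-4) + 23*(-2)) = -(10 - 8 - 46) = -1*(-44) = 44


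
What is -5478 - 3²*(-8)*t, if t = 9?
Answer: -4830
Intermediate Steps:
-5478 - 3²*(-8)*t = -5478 - 3²*(-8)*9 = -5478 - 9*(-8)*9 = -5478 - (-72)*9 = -5478 - 1*(-648) = -5478 + 648 = -4830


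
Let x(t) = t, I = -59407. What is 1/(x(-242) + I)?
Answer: -1/59649 ≈ -1.6765e-5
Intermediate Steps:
1/(x(-242) + I) = 1/(-242 - 59407) = 1/(-59649) = -1/59649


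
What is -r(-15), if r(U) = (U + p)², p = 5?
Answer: -100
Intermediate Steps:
r(U) = (5 + U)² (r(U) = (U + 5)² = (5 + U)²)
-r(-15) = -(5 - 15)² = -1*(-10)² = -1*100 = -100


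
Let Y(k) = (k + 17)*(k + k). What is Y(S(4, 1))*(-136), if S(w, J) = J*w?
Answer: -22848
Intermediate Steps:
Y(k) = 2*k*(17 + k) (Y(k) = (17 + k)*(2*k) = 2*k*(17 + k))
Y(S(4, 1))*(-136) = (2*(1*4)*(17 + 1*4))*(-136) = (2*4*(17 + 4))*(-136) = (2*4*21)*(-136) = 168*(-136) = -22848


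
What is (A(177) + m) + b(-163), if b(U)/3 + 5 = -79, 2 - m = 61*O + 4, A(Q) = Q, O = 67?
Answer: -4164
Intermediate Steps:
m = -4089 (m = 2 - (61*67 + 4) = 2 - (4087 + 4) = 2 - 1*4091 = 2 - 4091 = -4089)
b(U) = -252 (b(U) = -15 + 3*(-79) = -15 - 237 = -252)
(A(177) + m) + b(-163) = (177 - 4089) - 252 = -3912 - 252 = -4164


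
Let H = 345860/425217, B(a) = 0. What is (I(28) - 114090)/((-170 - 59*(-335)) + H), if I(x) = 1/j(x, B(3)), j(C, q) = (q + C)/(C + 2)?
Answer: -135835145433/23330924330 ≈ -5.8221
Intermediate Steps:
H = 345860/425217 (H = 345860*(1/425217) = 345860/425217 ≈ 0.81337)
j(C, q) = (C + q)/(2 + C)
I(x) = (2 + x)/x (I(x) = 1/((x + 0)/(2 + x)) = 1/(x/(2 + x)) = (2 + x)/x)
(I(28) - 114090)/((-170 - 59*(-335)) + H) = ((2 + 28)/28 - 114090)/((-170 - 59*(-335)) + 345860/425217) = ((1/28)*30 - 114090)/((-170 + 19765) + 345860/425217) = (15/14 - 114090)/(19595 + 345860/425217) = -1597245/(14*8332472975/425217) = -1597245/14*425217/8332472975 = -135835145433/23330924330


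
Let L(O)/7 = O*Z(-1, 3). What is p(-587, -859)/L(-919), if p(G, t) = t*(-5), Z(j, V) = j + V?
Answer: -4295/12866 ≈ -0.33383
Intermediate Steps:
Z(j, V) = V + j
L(O) = 14*O (L(O) = 7*(O*(3 - 1)) = 7*(O*2) = 7*(2*O) = 14*O)
p(G, t) = -5*t
p(-587, -859)/L(-919) = (-5*(-859))/((14*(-919))) = 4295/(-12866) = 4295*(-1/12866) = -4295/12866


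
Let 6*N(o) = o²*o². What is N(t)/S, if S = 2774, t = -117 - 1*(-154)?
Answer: 1874161/16644 ≈ 112.60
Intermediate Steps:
t = 37 (t = -117 + 154 = 37)
N(o) = o⁴/6 (N(o) = (o²*o²)/6 = o⁴/6)
N(t)/S = ((⅙)*37⁴)/2774 = ((⅙)*1874161)*(1/2774) = (1874161/6)*(1/2774) = 1874161/16644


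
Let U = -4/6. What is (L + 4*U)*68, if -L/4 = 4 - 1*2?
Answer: -2176/3 ≈ -725.33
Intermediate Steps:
U = -⅔ (U = -4*⅙ = -⅔ ≈ -0.66667)
L = -8 (L = -4*(4 - 1*2) = -4*(4 - 2) = -4*2 = -8)
(L + 4*U)*68 = (-8 + 4*(-⅔))*68 = (-8 - 8/3)*68 = -32/3*68 = -2176/3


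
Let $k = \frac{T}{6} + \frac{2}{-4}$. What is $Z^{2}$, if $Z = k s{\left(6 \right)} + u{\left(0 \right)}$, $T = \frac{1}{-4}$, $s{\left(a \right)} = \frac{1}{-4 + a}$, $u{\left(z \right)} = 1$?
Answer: $\frac{1225}{2304} \approx 0.53168$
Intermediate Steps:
$T = - \frac{1}{4} \approx -0.25$
$k = - \frac{13}{24}$ ($k = - \frac{1}{4 \cdot 6} + \frac{2}{-4} = \left(- \frac{1}{4}\right) \frac{1}{6} + 2 \left(- \frac{1}{4}\right) = - \frac{1}{24} - \frac{1}{2} = - \frac{13}{24} \approx -0.54167$)
$Z = \frac{35}{48}$ ($Z = - \frac{13}{24 \left(-4 + 6\right)} + 1 = - \frac{13}{24 \cdot 2} + 1 = \left(- \frac{13}{24}\right) \frac{1}{2} + 1 = - \frac{13}{48} + 1 = \frac{35}{48} \approx 0.72917$)
$Z^{2} = \left(\frac{35}{48}\right)^{2} = \frac{1225}{2304}$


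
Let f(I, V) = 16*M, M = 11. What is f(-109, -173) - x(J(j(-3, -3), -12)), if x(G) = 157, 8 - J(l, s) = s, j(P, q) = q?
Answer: 19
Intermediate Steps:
J(l, s) = 8 - s
f(I, V) = 176 (f(I, V) = 16*11 = 176)
f(-109, -173) - x(J(j(-3, -3), -12)) = 176 - 1*157 = 176 - 157 = 19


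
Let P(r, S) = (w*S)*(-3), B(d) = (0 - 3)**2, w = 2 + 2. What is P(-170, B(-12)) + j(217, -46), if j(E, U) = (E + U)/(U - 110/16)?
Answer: -5228/47 ≈ -111.23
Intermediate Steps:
w = 4
B(d) = 9 (B(d) = (-3)**2 = 9)
j(E, U) = (E + U)/(-55/8 + U) (j(E, U) = (E + U)/(U - 110*1/16) = (E + U)/(U - 55/8) = (E + U)/(-55/8 + U))
P(r, S) = -12*S (P(r, S) = (4*S)*(-3) = -12*S)
P(-170, B(-12)) + j(217, -46) = -12*9 + 8*(217 - 46)/(-55 + 8*(-46)) = -108 + 8*171/(-55 - 368) = -108 + 8*171/(-423) = -108 + 8*(-1/423)*171 = -108 - 152/47 = -5228/47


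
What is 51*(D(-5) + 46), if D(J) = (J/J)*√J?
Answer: 2346 + 51*I*√5 ≈ 2346.0 + 114.04*I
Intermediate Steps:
D(J) = √J (D(J) = 1*√J = √J)
51*(D(-5) + 46) = 51*(√(-5) + 46) = 51*(I*√5 + 46) = 51*(46 + I*√5) = 2346 + 51*I*√5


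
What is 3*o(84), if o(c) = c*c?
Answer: 21168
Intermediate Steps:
o(c) = c²
3*o(84) = 3*84² = 3*7056 = 21168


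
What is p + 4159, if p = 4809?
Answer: 8968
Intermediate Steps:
p + 4159 = 4809 + 4159 = 8968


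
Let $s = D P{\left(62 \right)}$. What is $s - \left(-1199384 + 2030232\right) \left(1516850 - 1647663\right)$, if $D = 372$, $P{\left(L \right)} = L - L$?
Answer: $108685719424$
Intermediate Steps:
$P{\left(L \right)} = 0$
$s = 0$ ($s = 372 \cdot 0 = 0$)
$s - \left(-1199384 + 2030232\right) \left(1516850 - 1647663\right) = 0 - \left(-1199384 + 2030232\right) \left(1516850 - 1647663\right) = 0 - 830848 \left(-130813\right) = 0 - -108685719424 = 0 + 108685719424 = 108685719424$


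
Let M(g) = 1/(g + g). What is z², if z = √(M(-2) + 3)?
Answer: 11/4 ≈ 2.7500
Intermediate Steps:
M(g) = 1/(2*g)
z = √11/2 (z = √((½)/(-2) + 3) = √((½)*(-½) + 3) = √(-¼ + 3) = √(11/4) = √11/2 ≈ 1.6583)
z² = (√11/2)² = 11/4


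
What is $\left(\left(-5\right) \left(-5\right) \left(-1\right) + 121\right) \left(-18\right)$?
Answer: $-1728$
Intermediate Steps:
$\left(\left(-5\right) \left(-5\right) \left(-1\right) + 121\right) \left(-18\right) = \left(25 \left(-1\right) + 121\right) \left(-18\right) = \left(-25 + 121\right) \left(-18\right) = 96 \left(-18\right) = -1728$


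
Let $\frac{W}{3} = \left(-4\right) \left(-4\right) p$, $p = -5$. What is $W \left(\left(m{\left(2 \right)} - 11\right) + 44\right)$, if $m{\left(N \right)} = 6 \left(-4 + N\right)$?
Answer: $-5040$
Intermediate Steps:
$m{\left(N \right)} = -24 + 6 N$
$W = -240$ ($W = 3 \left(-4\right) \left(-4\right) \left(-5\right) = 3 \cdot 16 \left(-5\right) = 3 \left(-80\right) = -240$)
$W \left(\left(m{\left(2 \right)} - 11\right) + 44\right) = - 240 \left(\left(\left(-24 + 6 \cdot 2\right) - 11\right) + 44\right) = - 240 \left(\left(\left(-24 + 12\right) - 11\right) + 44\right) = - 240 \left(\left(-12 - 11\right) + 44\right) = - 240 \left(-23 + 44\right) = \left(-240\right) 21 = -5040$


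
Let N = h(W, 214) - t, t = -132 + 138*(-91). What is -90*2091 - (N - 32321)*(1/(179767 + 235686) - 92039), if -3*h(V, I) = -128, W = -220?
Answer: -2247283492107700/1246359 ≈ -1.8031e+9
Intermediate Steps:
h(V, I) = 128/3 (h(V, I) = -⅓*(-128) = 128/3)
t = -12690 (t = -132 - 12558 = -12690)
N = 38198/3 (N = 128/3 - 1*(-12690) = 128/3 + 12690 = 38198/3 ≈ 12733.)
-90*2091 - (N - 32321)*(1/(179767 + 235686) - 92039) = -90*2091 - (38198/3 - 32321)*(1/(179767 + 235686) - 92039) = -188190 - (-58765)*(1/415453 - 92039)/3 = -188190 - (-58765)*(-38237878666)/(3*415453) = -188190 - 1*2247048939807490/1246359 = -188190 - 2247048939807490/1246359 = -2247283492107700/1246359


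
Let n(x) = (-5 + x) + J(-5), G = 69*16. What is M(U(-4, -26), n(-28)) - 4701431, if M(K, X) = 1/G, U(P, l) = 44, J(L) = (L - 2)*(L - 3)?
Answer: -5190379823/1104 ≈ -4.7014e+6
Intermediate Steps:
G = 1104
J(L) = (-3 + L)*(-2 + L) (J(L) = (-2 + L)*(-3 + L) = (-3 + L)*(-2 + L))
n(x) = 51 + x (n(x) = (-5 + x) + (6 + (-5)² - 5*(-5)) = (-5 + x) + (6 + 25 + 25) = (-5 + x) + 56 = 51 + x)
M(K, X) = 1/1104
M(U(-4, -26), n(-28)) - 4701431 = 1/1104 - 4701431 = -5190379823/1104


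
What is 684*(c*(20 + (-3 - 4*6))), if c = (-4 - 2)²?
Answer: -172368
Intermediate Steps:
c = 36 (c = (-6)² = 36)
684*(c*(20 + (-3 - 4*6))) = 684*(36*(20 + (-3 - 4*6))) = 684*(36*(20 + (-3 - 24))) = 684*(36*(20 - 27)) = 684*(36*(-7)) = 684*(-252) = -172368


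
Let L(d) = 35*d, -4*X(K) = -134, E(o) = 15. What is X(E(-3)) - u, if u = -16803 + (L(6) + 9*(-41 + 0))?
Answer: 33991/2 ≈ 16996.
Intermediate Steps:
X(K) = 67/2 (X(K) = -¼*(-134) = 67/2)
u = -16962 (u = -16803 + (35*6 + 9*(-41 + 0)) = -16803 + (210 + 9*(-41)) = -16803 + (210 - 369) = -16803 - 159 = -16962)
X(E(-3)) - u = 67/2 - 1*(-16962) = 67/2 + 16962 = 33991/2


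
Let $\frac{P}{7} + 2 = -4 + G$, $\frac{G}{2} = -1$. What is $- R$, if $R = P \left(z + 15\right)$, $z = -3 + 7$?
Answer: $1064$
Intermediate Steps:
$G = -2$ ($G = 2 \left(-1\right) = -2$)
$z = 4$
$P = -56$ ($P = -14 + 7 \left(-4 - 2\right) = -14 + 7 \left(-6\right) = -14 - 42 = -56$)
$R = -1064$ ($R = - 56 \left(4 + 15\right) = \left(-56\right) 19 = -1064$)
$- R = \left(-1\right) \left(-1064\right) = 1064$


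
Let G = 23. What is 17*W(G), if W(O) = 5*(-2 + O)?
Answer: 1785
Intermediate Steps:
W(O) = -10 + 5*O
17*W(G) = 17*(-10 + 5*23) = 17*(-10 + 115) = 17*105 = 1785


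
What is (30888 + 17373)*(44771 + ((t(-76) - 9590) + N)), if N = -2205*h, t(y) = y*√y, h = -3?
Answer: 2017116756 - 7335672*I*√19 ≈ 2.0171e+9 - 3.1975e+7*I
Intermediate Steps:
t(y) = y^(3/2)
N = 6615 (N = -2205*(-3) = 6615)
(30888 + 17373)*(44771 + ((t(-76) - 9590) + N)) = (30888 + 17373)*(44771 + (((-76)^(3/2) - 9590) + 6615)) = 48261*(44771 + ((-152*I*√19 - 9590) + 6615)) = 48261*(44771 + ((-9590 - 152*I*√19) + 6615)) = 48261*(44771 + (-2975 - 152*I*√19)) = 48261*(41796 - 152*I*√19) = 2017116756 - 7335672*I*√19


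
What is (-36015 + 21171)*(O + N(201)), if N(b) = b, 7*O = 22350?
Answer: -352648908/7 ≈ -5.0378e+7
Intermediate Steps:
O = 22350/7 (O = (⅐)*22350 = 22350/7 ≈ 3192.9)
(-36015 + 21171)*(O + N(201)) = (-36015 + 21171)*(22350/7 + 201) = -14844*23757/7 = -352648908/7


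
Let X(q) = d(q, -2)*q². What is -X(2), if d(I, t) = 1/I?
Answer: -2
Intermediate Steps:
X(q) = q (X(q) = q²/q = q)
-X(2) = -1*2 = -2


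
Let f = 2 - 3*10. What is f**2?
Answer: 784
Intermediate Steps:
f = -28 (f = 2 - 30 = -28)
f**2 = (-28)**2 = 784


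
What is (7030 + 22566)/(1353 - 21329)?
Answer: -7399/4994 ≈ -1.4816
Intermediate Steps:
(7030 + 22566)/(1353 - 21329) = 29596/(-19976) = 29596*(-1/19976) = -7399/4994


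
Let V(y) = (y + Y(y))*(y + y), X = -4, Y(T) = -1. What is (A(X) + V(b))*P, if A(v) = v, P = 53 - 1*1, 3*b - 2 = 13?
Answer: 1872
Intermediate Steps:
b = 5 (b = 2/3 + (1/3)*13 = 2/3 + 13/3 = 5)
P = 52 (P = 53 - 1 = 52)
V(y) = 2*y*(-1 + y) (V(y) = (y - 1)*(y + y) = (-1 + y)*(2*y) = 2*y*(-1 + y))
(A(X) + V(b))*P = (-4 + 2*5*(-1 + 5))*52 = (-4 + 2*5*4)*52 = (-4 + 40)*52 = 36*52 = 1872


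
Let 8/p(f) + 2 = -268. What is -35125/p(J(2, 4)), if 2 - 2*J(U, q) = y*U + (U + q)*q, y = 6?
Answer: 4741875/4 ≈ 1.1855e+6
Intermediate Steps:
J(U, q) = 1 - 3*U - q*(U + q)/2 (J(U, q) = 1 - (6*U + (U + q)*q)/2 = 1 - (6*U + q*(U + q))/2 = 1 + (-3*U - q*(U + q)/2) = 1 - 3*U - q*(U + q)/2)
p(f) = -4/135 (p(f) = 8/(-2 - 268) = 8/(-270) = 8*(-1/270) = -4/135)
-35125/p(J(2, 4)) = -35125/(-4/135) = -35125*(-135/4) = 4741875/4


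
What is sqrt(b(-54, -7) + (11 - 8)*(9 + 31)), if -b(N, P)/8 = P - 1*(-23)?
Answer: 2*I*sqrt(2) ≈ 2.8284*I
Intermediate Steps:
b(N, P) = -184 - 8*P (b(N, P) = -8*(P - 1*(-23)) = -8*(P + 23) = -8*(23 + P) = -184 - 8*P)
sqrt(b(-54, -7) + (11 - 8)*(9 + 31)) = sqrt((-184 - 8*(-7)) + (11 - 8)*(9 + 31)) = sqrt((-184 + 56) + 3*40) = sqrt(-128 + 120) = sqrt(-8) = 2*I*sqrt(2)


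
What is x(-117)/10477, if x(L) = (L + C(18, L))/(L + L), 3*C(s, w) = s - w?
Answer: 4/136201 ≈ 2.9368e-5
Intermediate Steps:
C(s, w) = -w/3 + s/3 (C(s, w) = (s - w)/3 = -w/3 + s/3)
x(L) = (6 + 2*L/3)/(2*L) (x(L) = (L + (-L/3 + (1/3)*18))/(L + L) = (L + (-L/3 + 6))/((2*L)) = (L + (6 - L/3))*(1/(2*L)) = (6 + 2*L/3)*(1/(2*L)) = (6 + 2*L/3)/(2*L))
x(-117)/10477 = ((1/3)*(9 - 117)/(-117))/10477 = ((1/3)*(-1/117)*(-108))*(1/10477) = (4/13)*(1/10477) = 4/136201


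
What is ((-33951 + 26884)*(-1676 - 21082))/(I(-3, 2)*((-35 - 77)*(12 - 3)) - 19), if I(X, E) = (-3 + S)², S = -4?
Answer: -160830786/49411 ≈ -3255.0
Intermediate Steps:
I(X, E) = 49 (I(X, E) = (-3 - 4)² = (-7)² = 49)
((-33951 + 26884)*(-1676 - 21082))/(I(-3, 2)*((-35 - 77)*(12 - 3)) - 19) = ((-33951 + 26884)*(-1676 - 21082))/(49*((-35 - 77)*(12 - 3)) - 19) = (-7067*(-22758))/(49*(-112*9) - 19) = 160830786/(49*(-1008) - 19) = 160830786/(-49392 - 19) = 160830786/(-49411) = 160830786*(-1/49411) = -160830786/49411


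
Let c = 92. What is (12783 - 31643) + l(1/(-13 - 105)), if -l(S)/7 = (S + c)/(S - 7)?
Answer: -15521235/827 ≈ -18768.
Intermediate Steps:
l(S) = -7*(92 + S)/(-7 + S) (l(S) = -7*(S + 92)/(S - 7) = -7*(92 + S)/(-7 + S))
(12783 - 31643) + l(1/(-13 - 105)) = (12783 - 31643) + 7*(-92 - 1/(-13 - 105))/(-7 + 1/(-13 - 105)) = -18860 + 7*(-92 - 1/(-118))/(-7 + 1/(-118)) = -18860 + 7*(-92 - 1*(-1/118))/(-7 - 1/118) = -18860 + 7*(-92 + 1/118)/(-827/118) = -18860 + 7*(-118/827)*(-10855/118) = -18860 + 75985/827 = -15521235/827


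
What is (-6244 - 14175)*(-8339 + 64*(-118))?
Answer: 324478329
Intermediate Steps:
(-6244 - 14175)*(-8339 + 64*(-118)) = -20419*(-8339 - 7552) = -20419*(-15891) = 324478329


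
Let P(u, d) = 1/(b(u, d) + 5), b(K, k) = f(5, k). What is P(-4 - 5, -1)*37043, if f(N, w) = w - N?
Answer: -37043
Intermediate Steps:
b(K, k) = -5 + k (b(K, k) = k - 1*5 = k - 5 = -5 + k)
P(u, d) = 1/d (P(u, d) = 1/((-5 + d) + 5) = 1/d)
P(-4 - 5, -1)*37043 = 37043/(-1) = -1*37043 = -37043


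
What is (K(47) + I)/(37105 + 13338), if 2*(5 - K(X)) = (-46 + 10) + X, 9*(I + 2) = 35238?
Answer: 23477/302658 ≈ 0.077569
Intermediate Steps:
I = 11740/3 (I = -2 + (⅑)*35238 = -2 + 11746/3 = 11740/3 ≈ 3913.3)
K(X) = 23 - X/2 (K(X) = 5 - ((-46 + 10) + X)/2 = 5 - (-36 + X)/2 = 5 + (18 - X/2) = 23 - X/2)
(K(47) + I)/(37105 + 13338) = ((23 - ½*47) + 11740/3)/(37105 + 13338) = ((23 - 47/2) + 11740/3)/50443 = (-½ + 11740/3)*(1/50443) = (23477/6)*(1/50443) = 23477/302658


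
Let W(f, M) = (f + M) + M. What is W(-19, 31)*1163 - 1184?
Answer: 48825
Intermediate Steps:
W(f, M) = f + 2*M (W(f, M) = (M + f) + M = f + 2*M)
W(-19, 31)*1163 - 1184 = (-19 + 2*31)*1163 - 1184 = (-19 + 62)*1163 - 1184 = 43*1163 - 1184 = 50009 - 1184 = 48825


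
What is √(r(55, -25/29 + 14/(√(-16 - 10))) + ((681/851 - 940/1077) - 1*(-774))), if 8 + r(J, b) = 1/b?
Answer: √6415689*√((32543178928 + 20357802191*I*√26)/(325 + 203*I*√26))/916527 ≈ 27.674 + 0.0059901*I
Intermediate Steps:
r(J, b) = -8 + 1/b
√(r(55, -25/29 + 14/(√(-16 - 10))) + ((681/851 - 940/1077) - 1*(-774))) = √((-8 + 1/(-25/29 + 14/(√(-16 - 10)))) + ((681/851 - 940/1077) - 1*(-774))) = √((-8 + 1/(-25*1/29 + 14/(√(-26)))) + ((681*(1/851) - 940*1/1077) + 774)) = √((-8 + 1/(-25/29 + 14/((I*√26)))) + ((681/851 - 940/1077) + 774)) = √((-8 + 1/(-25/29 + 14*(-I*√26/26))) + (-66503/916527 + 774)) = √((-8 + 1/(-25/29 - 7*I*√26/13)) + 709325395/916527) = √(701993179/916527 + 1/(-25/29 - 7*I*√26/13))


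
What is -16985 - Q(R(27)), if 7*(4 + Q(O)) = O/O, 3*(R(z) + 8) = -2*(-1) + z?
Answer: -118868/7 ≈ -16981.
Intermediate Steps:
R(z) = -22/3 + z/3 (R(z) = -8 + (-2*(-1) + z)/3 = -8 + (2 + z)/3 = -8 + (⅔ + z/3) = -22/3 + z/3)
Q(O) = -27/7 (Q(O) = -4 + (O/O)/7 = -4 + (⅐)*1 = -4 + ⅐ = -27/7)
-16985 - Q(R(27)) = -16985 - 1*(-27/7) = -16985 + 27/7 = -118868/7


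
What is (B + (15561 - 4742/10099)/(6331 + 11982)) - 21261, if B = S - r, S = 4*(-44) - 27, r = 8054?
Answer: -5458989944469/184942987 ≈ -29517.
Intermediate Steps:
S = -203 (S = -176 - 27 = -203)
B = -8257 (B = -203 - 1*8054 = -203 - 8054 = -8257)
(B + (15561 - 4742/10099)/(6331 + 11982)) - 21261 = (-8257 + (15561 - 4742/10099)/(6331 + 11982)) - 21261 = (-8257 + (15561 - 4742*1/10099)/18313) - 21261 = (-8257 + (15561 - 4742/10099)*(1/18313)) - 21261 = (-8257 + (157145797/10099)*(1/18313)) - 21261 = (-8257 + 157145797/184942987) - 21261 = -1526917097862/184942987 - 21261 = -5458989944469/184942987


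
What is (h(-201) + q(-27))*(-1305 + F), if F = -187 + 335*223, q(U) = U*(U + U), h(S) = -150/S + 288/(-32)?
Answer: 7111398329/67 ≈ 1.0614e+8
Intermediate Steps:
h(S) = -9 - 150/S (h(S) = -150/S + 288*(-1/32) = -150/S - 9 = -9 - 150/S)
q(U) = 2*U**2 (q(U) = U*(2*U) = 2*U**2)
F = 74518 (F = -187 + 74705 = 74518)
(h(-201) + q(-27))*(-1305 + F) = ((-9 - 150/(-201)) + 2*(-27)**2)*(-1305 + 74518) = ((-9 - 150*(-1/201)) + 2*729)*73213 = ((-9 + 50/67) + 1458)*73213 = (-553/67 + 1458)*73213 = (97133/67)*73213 = 7111398329/67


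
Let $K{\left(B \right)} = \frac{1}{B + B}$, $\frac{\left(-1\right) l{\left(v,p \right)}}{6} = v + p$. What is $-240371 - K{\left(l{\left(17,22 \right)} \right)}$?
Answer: $- \frac{112493627}{468} \approx -2.4037 \cdot 10^{5}$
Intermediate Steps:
$l{\left(v,p \right)} = - 6 p - 6 v$ ($l{\left(v,p \right)} = - 6 \left(v + p\right) = - 6 \left(p + v\right) = - 6 p - 6 v$)
$K{\left(B \right)} = \frac{1}{2 B}$
$-240371 - K{\left(l{\left(17,22 \right)} \right)} = -240371 - \frac{1}{2 \left(\left(-6\right) 22 - 102\right)} = -240371 - \frac{1}{2 \left(-132 - 102\right)} = -240371 - \frac{1}{2 \left(-234\right)} = -240371 - \frac{1}{2} \left(- \frac{1}{234}\right) = -240371 - - \frac{1}{468} = -240371 + \frac{1}{468} = - \frac{112493627}{468}$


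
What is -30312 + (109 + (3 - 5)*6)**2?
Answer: -20903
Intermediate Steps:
-30312 + (109 + (3 - 5)*6)**2 = -30312 + (109 - 2*6)**2 = -30312 + (109 - 12)**2 = -30312 + 97**2 = -30312 + 9409 = -20903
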